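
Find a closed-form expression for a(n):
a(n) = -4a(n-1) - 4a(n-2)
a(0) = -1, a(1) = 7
Characteristic equation: x² + 4x + 4 = 0, which is (x - (-2))².
Repeated root r = -2.
General solution: a(n) = (A + Bn)·(-2)^n.
From a(0) = -1: A = -1.
From a(1) = 7: (A + B)·(-2) = 7 ⇒ B = - \frac{5}{2}.
So a(n) = \left(- \frac{5 n}{2} - 1\right) \cdot (-2)^n.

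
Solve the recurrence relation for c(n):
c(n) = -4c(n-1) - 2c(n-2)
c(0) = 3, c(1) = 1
Characteristic equation: x² + 4x + 2 = 0.
Discriminant Δ = (-4)² + 4·(-2) = 8.
Roots r₁,₂ = (-4 ± √8)/2, so r₁ = -2 + \sqrt{2}, r₂ = -2 - \sqrt{2}.
General solution: c(n) = A·r₁^n + B·r₂^n.
From the initial conditions, A + B = 3 and r₁A + r₂B = 1.
Since r₁ - r₂ = √8: A = (1 - (3)r₂)/√8 = \frac{3}{2} + \frac{7 \sqrt{2}}{4}, and B = 3 - A = \frac{3}{2} - \frac{7 \sqrt{2}}{4}.
So c(n) = \left(\frac{3}{2} + \frac{7 \sqrt{2}}{4}\right)\left(-2 + \sqrt{2}\right)^n + \left(\frac{3}{2} - \frac{7 \sqrt{2}}{4}\right)\left(-2 - \sqrt{2}\right)^n.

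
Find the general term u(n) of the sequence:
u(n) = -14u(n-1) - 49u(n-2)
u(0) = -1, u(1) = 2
Characteristic equation: x² + 14x + 49 = 0, which is (x - (-7))².
Repeated root r = -7.
General solution: u(n) = (A + Bn)·(-7)^n.
From u(0) = -1: A = -1.
From u(1) = 2: (A + B)·(-7) = 2 ⇒ B = \frac{5}{7}.
So u(n) = \left(\frac{5 n}{7} - 1\right) \cdot (-7)^n.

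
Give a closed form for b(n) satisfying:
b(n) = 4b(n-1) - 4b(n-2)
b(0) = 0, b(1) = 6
Characteristic equation: x² - 4x + 4 = 0, which is (x - (2))².
Repeated root r = 2.
General solution: b(n) = (A + Bn)·(2)^n.
From b(0) = 0: A = 0.
From b(1) = 6: (A + B)·(2) = 6 ⇒ B = 3.
So b(n) = \left(3 n\right) \cdot (2)^n.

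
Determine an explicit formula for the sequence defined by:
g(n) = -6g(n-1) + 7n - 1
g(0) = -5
First-order linear with linear forcing.
Homogeneous solution: g_h(n) = A·(-6)^n.
Try particular g_p(n) = pn + q. Substituting:
  pn + q = -6(p(n-1) + q) + 7n - 1.
Matching the n-coefficient: p = -6p + 7 ⇒ p = 1.
Matching constants: q = 6p - 6q - 1 ⇒ q = \frac{5}{7}.
General: g(n) = A·(-6)^n + n + \frac{5}{7}.
Apply g(0) = -5: A + \frac{5}{7} = -5 ⇒ A = - \frac{40}{7}.
So g(n) = - \frac{40 \left(-6\right)^{n}}{7} + n + \frac{5}{7}.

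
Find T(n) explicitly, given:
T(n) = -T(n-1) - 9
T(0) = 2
First-order linear non-homogeneous.
Homogeneous solution: T_h(n) = A·(-1)^n.
Try constant particular solution T_p = K: K = -K - 9 ⇒ K = - \frac{9}{2}.
General: T(n) = A·(-1)^n - \frac{9}{2}.
Apply T(0) = 2: A - \frac{9}{2} = 2 ⇒ A = \frac{13}{2}.
So T(n) = \frac{13 \left(-1\right)^{n}}{2} - \frac{9}{2}.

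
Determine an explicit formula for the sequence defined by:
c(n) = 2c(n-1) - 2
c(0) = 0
First-order linear non-homogeneous.
Homogeneous solution: c_h(n) = A·(2)^n.
Try constant particular solution c_p = K: K = 2K - 2 ⇒ K = 2.
General: c(n) = A·(2)^n + 2.
Apply c(0) = 0: A + 2 = 0 ⇒ A = -2.
So c(n) = 2 - 2 \cdot 2^{n}.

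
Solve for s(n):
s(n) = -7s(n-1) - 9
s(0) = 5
First-order linear non-homogeneous.
Homogeneous solution: s_h(n) = A·(-7)^n.
Try constant particular solution s_p = K: K = -7K - 9 ⇒ K = - \frac{9}{8}.
General: s(n) = A·(-7)^n - \frac{9}{8}.
Apply s(0) = 5: A - \frac{9}{8} = 5 ⇒ A = \frac{49}{8}.
So s(n) = \frac{49 \left(-7\right)^{n}}{8} - \frac{9}{8}.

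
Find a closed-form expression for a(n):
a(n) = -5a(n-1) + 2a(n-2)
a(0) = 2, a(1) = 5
Characteristic equation: x² + 5x - 2 = 0.
Discriminant Δ = (-5)² + 4·(2) = 33.
Roots r₁,₂ = (-5 ± √33)/2, so r₁ = - \frac{5}{2} + \frac{\sqrt{33}}{2}, r₂ = - \frac{\sqrt{33}}{2} - \frac{5}{2}.
General solution: a(n) = A·r₁^n + B·r₂^n.
From the initial conditions, A + B = 2 and r₁A + r₂B = 5.
Since r₁ - r₂ = √33: A = (5 - (2)r₂)/√33 = 1 + \frac{10 \sqrt{33}}{33}, and B = 2 - A = 1 - \frac{10 \sqrt{33}}{33}.
So a(n) = \left(1 + \frac{10 \sqrt{33}}{33}\right)\left(- \frac{5}{2} + \frac{\sqrt{33}}{2}\right)^n + \left(1 - \frac{10 \sqrt{33}}{33}\right)\left(- \frac{\sqrt{33}}{2} - \frac{5}{2}\right)^n.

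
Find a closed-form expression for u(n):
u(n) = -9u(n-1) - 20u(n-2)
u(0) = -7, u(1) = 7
Characteristic equation: x² + 9x + 20 = 0, which factors as (x - (-5))(x - (-4)) = 0.
Roots r₁ = -5, r₂ = -4 (distinct).
General solution: u(n) = A·(-5)^n + B·(-4)^n.
From u(0) = -7: A + B = -7.
From u(1) = 7: -5A - 4B = 7.
Solving: A = 21, B = -28.
So u(n) = - 28 \left(-4\right)^{n} + 21 \left(-5\right)^{n}.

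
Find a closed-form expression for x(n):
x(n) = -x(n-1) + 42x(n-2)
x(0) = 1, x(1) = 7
Characteristic equation: x² + x - 42 = 0, which factors as (x - (6))(x - (-7)) = 0.
Roots r₁ = 6, r₂ = -7 (distinct).
General solution: x(n) = A·(6)^n + B·(-7)^n.
From x(0) = 1: A + B = 1.
From x(1) = 7: 6A - 7B = 7.
Solving: A = \frac{14}{13}, B = - \frac{1}{13}.
So x(n) = - \frac{\left(-7\right)^{n}}{13} + \frac{14 \cdot 6^{n}}{13}.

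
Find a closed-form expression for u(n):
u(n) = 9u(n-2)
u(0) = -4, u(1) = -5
Characteristic equation: x² - 9 = 0, which factors as (x - (-3))(x - (3)) = 0.
Roots r₁ = -3, r₂ = 3 (distinct).
General solution: u(n) = A·(-3)^n + B·(3)^n.
From u(0) = -4: A + B = -4.
From u(1) = -5: -3A + 3B = -5.
Solving: A = - \frac{7}{6}, B = - \frac{17}{6}.
So u(n) = - \frac{7 \left(-3\right)^{n}}{6} - \frac{17 \cdot 3^{n}}{6}.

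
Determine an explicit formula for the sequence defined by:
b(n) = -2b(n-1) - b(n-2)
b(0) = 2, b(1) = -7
Characteristic equation: x² + 2x + 1 = 0, which is (x - (-1))².
Repeated root r = -1.
General solution: b(n) = (A + Bn)·(-1)^n.
From b(0) = 2: A = 2.
From b(1) = -7: (A + B)·(-1) = -7 ⇒ B = 5.
So b(n) = \left(5 n + 2\right) \cdot (-1)^n.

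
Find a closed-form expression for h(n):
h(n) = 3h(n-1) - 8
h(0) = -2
First-order linear non-homogeneous.
Homogeneous solution: h_h(n) = A·(3)^n.
Try constant particular solution h_p = K: K = 3K - 8 ⇒ K = 4.
General: h(n) = A·(3)^n + 4.
Apply h(0) = -2: A + 4 = -2 ⇒ A = -6.
So h(n) = 4 - 6 \cdot 3^{n}.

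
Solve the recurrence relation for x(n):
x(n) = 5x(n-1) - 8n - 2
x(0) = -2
First-order linear with linear forcing.
Homogeneous solution: x_h(n) = A·(5)^n.
Try particular x_p(n) = pn + q. Substituting:
  pn + q = 5(p(n-1) + q) - 8n - 2.
Matching the n-coefficient: p = 5p - 8 ⇒ p = 2.
Matching constants: q = -5p + 5q - 2 ⇒ q = 3.
General: x(n) = A·(5)^n + 2 n + 3.
Apply x(0) = -2: A + 3 = -2 ⇒ A = -5.
So x(n) = - 5 \cdot 5^{n} + 2 n + 3.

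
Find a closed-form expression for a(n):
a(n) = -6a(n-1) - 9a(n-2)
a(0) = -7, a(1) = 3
Characteristic equation: x² + 6x + 9 = 0, which is (x - (-3))².
Repeated root r = -3.
General solution: a(n) = (A + Bn)·(-3)^n.
From a(0) = -7: A = -7.
From a(1) = 3: (A + B)·(-3) = 3 ⇒ B = 6.
So a(n) = \left(6 n - 7\right) \cdot (-3)^n.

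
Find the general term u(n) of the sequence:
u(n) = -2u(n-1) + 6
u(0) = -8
First-order linear non-homogeneous.
Homogeneous solution: u_h(n) = A·(-2)^n.
Try constant particular solution u_p = K: K = -2K + 6 ⇒ K = 2.
General: u(n) = A·(-2)^n + 2.
Apply u(0) = -8: A + 2 = -8 ⇒ A = -10.
So u(n) = 2 - 10 \left(-2\right)^{n}.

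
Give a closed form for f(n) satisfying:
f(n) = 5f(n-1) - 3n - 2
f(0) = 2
First-order linear with linear forcing.
Homogeneous solution: f_h(n) = A·(5)^n.
Try particular f_p(n) = pn + q. Substituting:
  pn + q = 5(p(n-1) + q) - 3n - 2.
Matching the n-coefficient: p = 5p - 3 ⇒ p = \frac{3}{4}.
Matching constants: q = -5p + 5q - 2 ⇒ q = \frac{23}{16}.
General: f(n) = A·(5)^n + \frac{3 n}{4} + \frac{23}{16}.
Apply f(0) = 2: A + \frac{23}{16} = 2 ⇒ A = \frac{9}{16}.
So f(n) = \frac{9 \cdot 5^{n}}{16} + \frac{3 n}{4} + \frac{23}{16}.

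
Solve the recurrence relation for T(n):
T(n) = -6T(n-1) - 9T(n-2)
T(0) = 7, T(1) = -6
Characteristic equation: x² + 6x + 9 = 0, which is (x - (-3))².
Repeated root r = -3.
General solution: T(n) = (A + Bn)·(-3)^n.
From T(0) = 7: A = 7.
From T(1) = -6: (A + B)·(-3) = -6 ⇒ B = -5.
So T(n) = \left(7 - 5 n\right) \cdot (-3)^n.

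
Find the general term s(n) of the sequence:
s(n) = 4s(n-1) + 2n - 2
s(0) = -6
First-order linear with linear forcing.
Homogeneous solution: s_h(n) = A·(4)^n.
Try particular s_p(n) = pn + q. Substituting:
  pn + q = 4(p(n-1) + q) + 2n - 2.
Matching the n-coefficient: p = 4p + 2 ⇒ p = - \frac{2}{3}.
Matching constants: q = -4p + 4q - 2 ⇒ q = - \frac{2}{9}.
General: s(n) = A·(4)^n - \frac{2 n}{3} - \frac{2}{9}.
Apply s(0) = -6: A - \frac{2}{9} = -6 ⇒ A = - \frac{52}{9}.
So s(n) = - \frac{52 \cdot 4^{n}}{9} - \frac{2 n}{3} - \frac{2}{9}.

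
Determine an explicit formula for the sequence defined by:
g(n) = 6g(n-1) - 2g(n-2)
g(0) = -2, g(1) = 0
Characteristic equation: x² - 6x + 2 = 0.
Discriminant Δ = (6)² + 4·(-2) = 28.
Roots r₁,₂ = (6 ± √28)/2, so r₁ = \sqrt{7} + 3, r₂ = 3 - \sqrt{7}.
General solution: g(n) = A·r₁^n + B·r₂^n.
From the initial conditions, A + B = -2 and r₁A + r₂B = 0.
Since r₁ - r₂ = √28: A = (0 - (-2)r₂)/√28 = -1 + \frac{3 \sqrt{7}}{7}, and B = -2 - A = - \frac{3 \sqrt{7}}{7} - 1.
So g(n) = \left(-1 + \frac{3 \sqrt{7}}{7}\right)\left(\sqrt{7} + 3\right)^n + \left(- \frac{3 \sqrt{7}}{7} - 1\right)\left(3 - \sqrt{7}\right)^n.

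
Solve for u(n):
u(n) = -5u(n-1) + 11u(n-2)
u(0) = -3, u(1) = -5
Characteristic equation: x² + 5x - 11 = 0.
Discriminant Δ = (-5)² + 4·(11) = 69.
Roots r₁,₂ = (-5 ± √69)/2, so r₁ = - \frac{5}{2} + \frac{\sqrt{69}}{2}, r₂ = - \frac{\sqrt{69}}{2} - \frac{5}{2}.
General solution: u(n) = A·r₁^n + B·r₂^n.
From the initial conditions, A + B = -3 and r₁A + r₂B = -5.
Since r₁ - r₂ = √69: A = (-5 - (-3)r₂)/√69 = - \frac{25 \sqrt{69}}{138} - \frac{3}{2}, and B = -3 - A = - \frac{3}{2} + \frac{25 \sqrt{69}}{138}.
So u(n) = \left(- \frac{25 \sqrt{69}}{138} - \frac{3}{2}\right)\left(- \frac{5}{2} + \frac{\sqrt{69}}{2}\right)^n + \left(- \frac{3}{2} + \frac{25 \sqrt{69}}{138}\right)\left(- \frac{\sqrt{69}}{2} - \frac{5}{2}\right)^n.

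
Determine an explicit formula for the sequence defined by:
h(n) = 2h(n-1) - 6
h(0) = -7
First-order linear non-homogeneous.
Homogeneous solution: h_h(n) = A·(2)^n.
Try constant particular solution h_p = K: K = 2K - 6 ⇒ K = 6.
General: h(n) = A·(2)^n + 6.
Apply h(0) = -7: A + 6 = -7 ⇒ A = -13.
So h(n) = 6 - 13 \cdot 2^{n}.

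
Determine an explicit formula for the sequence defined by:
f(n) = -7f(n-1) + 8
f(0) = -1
First-order linear non-homogeneous.
Homogeneous solution: f_h(n) = A·(-7)^n.
Try constant particular solution f_p = K: K = -7K + 8 ⇒ K = 1.
General: f(n) = A·(-7)^n + 1.
Apply f(0) = -1: A + 1 = -1 ⇒ A = -2.
So f(n) = 1 - 2 \left(-7\right)^{n}.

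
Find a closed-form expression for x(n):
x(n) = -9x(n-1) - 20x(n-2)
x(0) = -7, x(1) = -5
Characteristic equation: x² + 9x + 20 = 0, which factors as (x - (-4))(x - (-5)) = 0.
Roots r₁ = -4, r₂ = -5 (distinct).
General solution: x(n) = A·(-4)^n + B·(-5)^n.
From x(0) = -7: A + B = -7.
From x(1) = -5: -4A - 5B = -5.
Solving: A = -40, B = 33.
So x(n) = - 40 \left(-4\right)^{n} + 33 \left(-5\right)^{n}.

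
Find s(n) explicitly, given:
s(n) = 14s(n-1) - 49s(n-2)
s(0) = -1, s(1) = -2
Characteristic equation: x² - 14x + 49 = 0, which is (x - (7))².
Repeated root r = 7.
General solution: s(n) = (A + Bn)·(7)^n.
From s(0) = -1: A = -1.
From s(1) = -2: (A + B)·(7) = -2 ⇒ B = \frac{5}{7}.
So s(n) = \left(\frac{5 n}{7} - 1\right) \cdot (7)^n.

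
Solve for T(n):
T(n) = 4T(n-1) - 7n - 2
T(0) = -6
First-order linear with linear forcing.
Homogeneous solution: T_h(n) = A·(4)^n.
Try particular T_p(n) = pn + q. Substituting:
  pn + q = 4(p(n-1) + q) - 7n - 2.
Matching the n-coefficient: p = 4p - 7 ⇒ p = \frac{7}{3}.
Matching constants: q = -4p + 4q - 2 ⇒ q = \frac{34}{9}.
General: T(n) = A·(4)^n + \frac{7 n}{3} + \frac{34}{9}.
Apply T(0) = -6: A + \frac{34}{9} = -6 ⇒ A = - \frac{88}{9}.
So T(n) = - \frac{88 \cdot 4^{n}}{9} + \frac{7 n}{3} + \frac{34}{9}.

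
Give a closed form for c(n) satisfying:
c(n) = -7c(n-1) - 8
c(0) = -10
First-order linear non-homogeneous.
Homogeneous solution: c_h(n) = A·(-7)^n.
Try constant particular solution c_p = K: K = -7K - 8 ⇒ K = -1.
General: c(n) = A·(-7)^n - 1.
Apply c(0) = -10: A - 1 = -10 ⇒ A = -9.
So c(n) = - 9 \left(-7\right)^{n} - 1.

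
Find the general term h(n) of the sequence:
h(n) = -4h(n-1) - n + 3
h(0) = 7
First-order linear with linear forcing.
Homogeneous solution: h_h(n) = A·(-4)^n.
Try particular h_p(n) = pn + q. Substituting:
  pn + q = -4(p(n-1) + q) - n + 3.
Matching the n-coefficient: p = -4p - 1 ⇒ p = - \frac{1}{5}.
Matching constants: q = 4p - 4q + 3 ⇒ q = \frac{11}{25}.
General: h(n) = A·(-4)^n - \frac{n}{5} + \frac{11}{25}.
Apply h(0) = 7: A + \frac{11}{25} = 7 ⇒ A = \frac{164}{25}.
So h(n) = \frac{164 \left(-4\right)^{n}}{25} - \frac{n}{5} + \frac{11}{25}.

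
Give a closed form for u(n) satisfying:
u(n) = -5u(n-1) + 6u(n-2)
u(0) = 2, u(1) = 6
Characteristic equation: x² + 5x - 6 = 0, which factors as (x - (-6))(x - (1)) = 0.
Roots r₁ = -6, r₂ = 1 (distinct).
General solution: u(n) = A·(-6)^n + B·(1)^n.
From u(0) = 2: A + B = 2.
From u(1) = 6: -6A + B = 6.
Solving: A = - \frac{4}{7}, B = \frac{18}{7}.
So u(n) = \frac{18}{7} - \frac{4 \left(-6\right)^{n}}{7}.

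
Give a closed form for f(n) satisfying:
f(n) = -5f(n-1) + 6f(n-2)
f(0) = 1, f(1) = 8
Characteristic equation: x² + 5x - 6 = 0, which factors as (x - (-6))(x - (1)) = 0.
Roots r₁ = -6, r₂ = 1 (distinct).
General solution: f(n) = A·(-6)^n + B·(1)^n.
From f(0) = 1: A + B = 1.
From f(1) = 8: -6A + B = 8.
Solving: A = -1, B = 2.
So f(n) = 2 - \left(-6\right)^{n}.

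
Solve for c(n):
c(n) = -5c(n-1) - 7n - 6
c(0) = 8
First-order linear with linear forcing.
Homogeneous solution: c_h(n) = A·(-5)^n.
Try particular c_p(n) = pn + q. Substituting:
  pn + q = -5(p(n-1) + q) - 7n - 6.
Matching the n-coefficient: p = -5p - 7 ⇒ p = - \frac{7}{6}.
Matching constants: q = 5p - 5q - 6 ⇒ q = - \frac{71}{36}.
General: c(n) = A·(-5)^n - \frac{7 n}{6} - \frac{71}{36}.
Apply c(0) = 8: A - \frac{71}{36} = 8 ⇒ A = \frac{359}{36}.
So c(n) = \frac{359 \left(-5\right)^{n}}{36} - \frac{7 n}{6} - \frac{71}{36}.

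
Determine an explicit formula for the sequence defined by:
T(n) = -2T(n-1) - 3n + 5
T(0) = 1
First-order linear with linear forcing.
Homogeneous solution: T_h(n) = A·(-2)^n.
Try particular T_p(n) = pn + q. Substituting:
  pn + q = -2(p(n-1) + q) - 3n + 5.
Matching the n-coefficient: p = -2p - 3 ⇒ p = -1.
Matching constants: q = 2p - 2q + 5 ⇒ q = 1.
General: T(n) = A·(-2)^n - n + 1.
Apply T(0) = 1: A + 1 = 1 ⇒ A = 0.
So T(n) = 1 - n.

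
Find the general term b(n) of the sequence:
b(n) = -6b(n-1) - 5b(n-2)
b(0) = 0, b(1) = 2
Characteristic equation: x² + 6x + 5 = 0, which factors as (x - (-1))(x - (-5)) = 0.
Roots r₁ = -1, r₂ = -5 (distinct).
General solution: b(n) = A·(-1)^n + B·(-5)^n.
From b(0) = 0: A + B = 0.
From b(1) = 2: -A - 5B = 2.
Solving: A = \frac{1}{2}, B = - \frac{1}{2}.
So b(n) = \frac{\left(-1\right)^{n}}{2} - \frac{\left(-5\right)^{n}}{2}.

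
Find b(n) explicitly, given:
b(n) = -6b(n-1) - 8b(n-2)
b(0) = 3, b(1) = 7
Characteristic equation: x² + 6x + 8 = 0, which factors as (x - (-2))(x - (-4)) = 0.
Roots r₁ = -2, r₂ = -4 (distinct).
General solution: b(n) = A·(-2)^n + B·(-4)^n.
From b(0) = 3: A + B = 3.
From b(1) = 7: -2A - 4B = 7.
Solving: A = \frac{19}{2}, B = - \frac{13}{2}.
So b(n) = \frac{19 \left(-2\right)^{n}}{2} - \frac{13 \left(-4\right)^{n}}{2}.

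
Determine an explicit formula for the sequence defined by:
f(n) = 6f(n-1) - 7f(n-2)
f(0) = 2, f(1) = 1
Characteristic equation: x² - 6x + 7 = 0.
Discriminant Δ = (6)² + 4·(-7) = 8.
Roots r₁,₂ = (6 ± √8)/2, so r₁ = \sqrt{2} + 3, r₂ = 3 - \sqrt{2}.
General solution: f(n) = A·r₁^n + B·r₂^n.
From the initial conditions, A + B = 2 and r₁A + r₂B = 1.
Since r₁ - r₂ = √8: A = (1 - (2)r₂)/√8 = 1 - \frac{5 \sqrt{2}}{4}, and B = 2 - A = 1 + \frac{5 \sqrt{2}}{4}.
So f(n) = \left(1 - \frac{5 \sqrt{2}}{4}\right)\left(\sqrt{2} + 3\right)^n + \left(1 + \frac{5 \sqrt{2}}{4}\right)\left(3 - \sqrt{2}\right)^n.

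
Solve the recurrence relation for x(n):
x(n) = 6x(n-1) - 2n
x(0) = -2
First-order linear with linear forcing.
Homogeneous solution: x_h(n) = A·(6)^n.
Try particular x_p(n) = pn + q. Substituting:
  pn + q = 6(p(n-1) + q) - 2n.
Matching the n-coefficient: p = 6p - 2 ⇒ p = \frac{2}{5}.
Matching constants: q = -6p + 6q ⇒ q = \frac{12}{25}.
General: x(n) = A·(6)^n + \frac{2 n}{5} + \frac{12}{25}.
Apply x(0) = -2: A + \frac{12}{25} = -2 ⇒ A = - \frac{62}{25}.
So x(n) = - \frac{62 \cdot 6^{n}}{25} + \frac{2 n}{5} + \frac{12}{25}.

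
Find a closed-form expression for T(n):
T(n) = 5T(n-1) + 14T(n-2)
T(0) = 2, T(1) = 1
Characteristic equation: x² - 5x - 14 = 0, which factors as (x - (7))(x - (-2)) = 0.
Roots r₁ = 7, r₂ = -2 (distinct).
General solution: T(n) = A·(7)^n + B·(-2)^n.
From T(0) = 2: A + B = 2.
From T(1) = 1: 7A - 2B = 1.
Solving: A = \frac{5}{9}, B = \frac{13}{9}.
So T(n) = \frac{13 \left(-2\right)^{n}}{9} + \frac{5 \cdot 7^{n}}{9}.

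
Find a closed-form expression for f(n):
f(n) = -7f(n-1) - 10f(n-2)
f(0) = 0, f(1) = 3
Characteristic equation: x² + 7x + 10 = 0, which factors as (x - (-2))(x - (-5)) = 0.
Roots r₁ = -2, r₂ = -5 (distinct).
General solution: f(n) = A·(-2)^n + B·(-5)^n.
From f(0) = 0: A + B = 0.
From f(1) = 3: -2A - 5B = 3.
Solving: A = 1, B = -1.
So f(n) = \left(-2\right)^{n} - \left(-5\right)^{n}.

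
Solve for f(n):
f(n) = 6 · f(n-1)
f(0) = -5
Pure geometric recurrence with ratio 6.
By induction f(n) = f(0) · (6)^n = - 5 \cdot 6^{n}.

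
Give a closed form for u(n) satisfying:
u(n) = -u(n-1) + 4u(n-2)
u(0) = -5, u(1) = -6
Characteristic equation: x² + x - 4 = 0.
Discriminant Δ = (-1)² + 4·(4) = 17.
Roots r₁,₂ = (-1 ± √17)/2, so r₁ = - \frac{1}{2} + \frac{\sqrt{17}}{2}, r₂ = - \frac{\sqrt{17}}{2} - \frac{1}{2}.
General solution: u(n) = A·r₁^n + B·r₂^n.
From the initial conditions, A + B = -5 and r₁A + r₂B = -6.
Since r₁ - r₂ = √17: A = (-6 - (-5)r₂)/√17 = - \frac{5}{2} - \frac{\sqrt{17}}{2}, and B = -5 - A = - \frac{5}{2} + \frac{\sqrt{17}}{2}.
So u(n) = \left(- \frac{5}{2} - \frac{\sqrt{17}}{2}\right)\left(- \frac{1}{2} + \frac{\sqrt{17}}{2}\right)^n + \left(- \frac{5}{2} + \frac{\sqrt{17}}{2}\right)\left(- \frac{\sqrt{17}}{2} - \frac{1}{2}\right)^n.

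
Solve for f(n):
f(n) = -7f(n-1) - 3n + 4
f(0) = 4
First-order linear with linear forcing.
Homogeneous solution: f_h(n) = A·(-7)^n.
Try particular f_p(n) = pn + q. Substituting:
  pn + q = -7(p(n-1) + q) - 3n + 4.
Matching the n-coefficient: p = -7p - 3 ⇒ p = - \frac{3}{8}.
Matching constants: q = 7p - 7q + 4 ⇒ q = \frac{11}{64}.
General: f(n) = A·(-7)^n - \frac{3 n}{8} + \frac{11}{64}.
Apply f(0) = 4: A + \frac{11}{64} = 4 ⇒ A = \frac{245}{64}.
So f(n) = \frac{245 \left(-7\right)^{n}}{64} - \frac{3 n}{8} + \frac{11}{64}.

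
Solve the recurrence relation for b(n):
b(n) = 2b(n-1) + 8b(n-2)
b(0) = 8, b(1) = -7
Characteristic equation: x² - 2x - 8 = 0, which factors as (x - (-2))(x - (4)) = 0.
Roots r₁ = -2, r₂ = 4 (distinct).
General solution: b(n) = A·(-2)^n + B·(4)^n.
From b(0) = 8: A + B = 8.
From b(1) = -7: -2A + 4B = -7.
Solving: A = \frac{13}{2}, B = \frac{3}{2}.
So b(n) = \frac{13 \left(-2\right)^{n}}{2} + \frac{3 \cdot 4^{n}}{2}.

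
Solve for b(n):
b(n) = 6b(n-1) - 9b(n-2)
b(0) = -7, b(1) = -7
Characteristic equation: x² - 6x + 9 = 0, which is (x - (3))².
Repeated root r = 3.
General solution: b(n) = (A + Bn)·(3)^n.
From b(0) = -7: A = -7.
From b(1) = -7: (A + B)·(3) = -7 ⇒ B = \frac{14}{3}.
So b(n) = \left(\frac{14 n}{3} - 7\right) \cdot (3)^n.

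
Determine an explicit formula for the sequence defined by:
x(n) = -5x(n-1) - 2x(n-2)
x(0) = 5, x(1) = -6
Characteristic equation: x² + 5x + 2 = 0.
Discriminant Δ = (-5)² + 4·(-2) = 17.
Roots r₁,₂ = (-5 ± √17)/2, so r₁ = - \frac{5}{2} + \frac{\sqrt{17}}{2}, r₂ = - \frac{5}{2} - \frac{\sqrt{17}}{2}.
General solution: x(n) = A·r₁^n + B·r₂^n.
From the initial conditions, A + B = 5 and r₁A + r₂B = -6.
Since r₁ - r₂ = √17: A = (-6 - (5)r₂)/√17 = \frac{13 \sqrt{17}}{34} + \frac{5}{2}, and B = 5 - A = \frac{5}{2} - \frac{13 \sqrt{17}}{34}.
So x(n) = \left(\frac{13 \sqrt{17}}{34} + \frac{5}{2}\right)\left(- \frac{5}{2} + \frac{\sqrt{17}}{2}\right)^n + \left(\frac{5}{2} - \frac{13 \sqrt{17}}{34}\right)\left(- \frac{5}{2} - \frac{\sqrt{17}}{2}\right)^n.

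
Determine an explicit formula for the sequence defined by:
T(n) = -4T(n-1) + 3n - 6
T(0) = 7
First-order linear with linear forcing.
Homogeneous solution: T_h(n) = A·(-4)^n.
Try particular T_p(n) = pn + q. Substituting:
  pn + q = -4(p(n-1) + q) + 3n - 6.
Matching the n-coefficient: p = -4p + 3 ⇒ p = \frac{3}{5}.
Matching constants: q = 4p - 4q - 6 ⇒ q = - \frac{18}{25}.
General: T(n) = A·(-4)^n + \frac{3 n}{5} - \frac{18}{25}.
Apply T(0) = 7: A - \frac{18}{25} = 7 ⇒ A = \frac{193}{25}.
So T(n) = \frac{193 \left(-4\right)^{n}}{25} + \frac{3 n}{5} - \frac{18}{25}.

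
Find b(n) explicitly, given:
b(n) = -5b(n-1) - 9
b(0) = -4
First-order linear non-homogeneous.
Homogeneous solution: b_h(n) = A·(-5)^n.
Try constant particular solution b_p = K: K = -5K - 9 ⇒ K = - \frac{3}{2}.
General: b(n) = A·(-5)^n - \frac{3}{2}.
Apply b(0) = -4: A - \frac{3}{2} = -4 ⇒ A = - \frac{5}{2}.
So b(n) = - \frac{5 \left(-5\right)^{n}}{2} - \frac{3}{2}.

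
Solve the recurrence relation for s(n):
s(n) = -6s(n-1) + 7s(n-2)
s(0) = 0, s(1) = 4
Characteristic equation: x² + 6x - 7 = 0, which factors as (x - (1))(x - (-7)) = 0.
Roots r₁ = 1, r₂ = -7 (distinct).
General solution: s(n) = A·(1)^n + B·(-7)^n.
From s(0) = 0: A + B = 0.
From s(1) = 4: A - 7B = 4.
Solving: A = \frac{1}{2}, B = - \frac{1}{2}.
So s(n) = \frac{1}{2} - \frac{\left(-7\right)^{n}}{2}.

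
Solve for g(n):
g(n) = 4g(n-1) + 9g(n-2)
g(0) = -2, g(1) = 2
Characteristic equation: x² - 4x - 9 = 0.
Discriminant Δ = (4)² + 4·(9) = 52.
Roots r₁,₂ = (4 ± √52)/2, so r₁ = 2 + \sqrt{13}, r₂ = 2 - \sqrt{13}.
General solution: g(n) = A·r₁^n + B·r₂^n.
From the initial conditions, A + B = -2 and r₁A + r₂B = 2.
Since r₁ - r₂ = √52: A = (2 - (-2)r₂)/√52 = -1 + \frac{3 \sqrt{13}}{13}, and B = -2 - A = -1 - \frac{3 \sqrt{13}}{13}.
So g(n) = \left(-1 + \frac{3 \sqrt{13}}{13}\right)\left(2 + \sqrt{13}\right)^n + \left(-1 - \frac{3 \sqrt{13}}{13}\right)\left(2 - \sqrt{13}\right)^n.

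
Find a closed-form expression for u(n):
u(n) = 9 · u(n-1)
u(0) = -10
Pure geometric recurrence with ratio 9.
By induction u(n) = u(0) · (9)^n = - 10 \cdot 9^{n}.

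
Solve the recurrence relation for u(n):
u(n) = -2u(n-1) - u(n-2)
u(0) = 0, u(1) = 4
Characteristic equation: x² + 2x + 1 = 0, which is (x - (-1))².
Repeated root r = -1.
General solution: u(n) = (A + Bn)·(-1)^n.
From u(0) = 0: A = 0.
From u(1) = 4: (A + B)·(-1) = 4 ⇒ B = -4.
So u(n) = \left(- 4 n\right) \cdot (-1)^n.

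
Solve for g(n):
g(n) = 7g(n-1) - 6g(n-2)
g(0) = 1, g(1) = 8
Characteristic equation: x² - 7x + 6 = 0, which factors as (x - (6))(x - (1)) = 0.
Roots r₁ = 6, r₂ = 1 (distinct).
General solution: g(n) = A·(6)^n + B·(1)^n.
From g(0) = 1: A + B = 1.
From g(1) = 8: 6A + B = 8.
Solving: A = \frac{7}{5}, B = - \frac{2}{5}.
So g(n) = \frac{7 \cdot 6^{n}}{5} - \frac{2}{5}.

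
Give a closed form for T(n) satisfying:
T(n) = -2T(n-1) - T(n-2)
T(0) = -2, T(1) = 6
Characteristic equation: x² + 2x + 1 = 0, which is (x - (-1))².
Repeated root r = -1.
General solution: T(n) = (A + Bn)·(-1)^n.
From T(0) = -2: A = -2.
From T(1) = 6: (A + B)·(-1) = 6 ⇒ B = -4.
So T(n) = \left(- 4 n - 2\right) \cdot (-1)^n.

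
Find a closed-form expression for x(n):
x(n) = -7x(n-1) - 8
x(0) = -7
First-order linear non-homogeneous.
Homogeneous solution: x_h(n) = A·(-7)^n.
Try constant particular solution x_p = K: K = -7K - 8 ⇒ K = -1.
General: x(n) = A·(-7)^n - 1.
Apply x(0) = -7: A - 1 = -7 ⇒ A = -6.
So x(n) = - 6 \left(-7\right)^{n} - 1.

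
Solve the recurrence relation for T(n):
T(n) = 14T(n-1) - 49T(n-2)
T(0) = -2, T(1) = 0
Characteristic equation: x² - 14x + 49 = 0, which is (x - (7))².
Repeated root r = 7.
General solution: T(n) = (A + Bn)·(7)^n.
From T(0) = -2: A = -2.
From T(1) = 0: (A + B)·(7) = 0 ⇒ B = 2.
So T(n) = \left(2 n - 2\right) \cdot (7)^n.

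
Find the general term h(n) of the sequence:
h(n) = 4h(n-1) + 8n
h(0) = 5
First-order linear with linear forcing.
Homogeneous solution: h_h(n) = A·(4)^n.
Try particular h_p(n) = pn + q. Substituting:
  pn + q = 4(p(n-1) + q) + 8n.
Matching the n-coefficient: p = 4p + 8 ⇒ p = - \frac{8}{3}.
Matching constants: q = -4p + 4q ⇒ q = - \frac{32}{9}.
General: h(n) = A·(4)^n - \frac{8 n}{3} - \frac{32}{9}.
Apply h(0) = 5: A - \frac{32}{9} = 5 ⇒ A = \frac{77}{9}.
So h(n) = \frac{77 \cdot 4^{n}}{9} - \frac{8 n}{3} - \frac{32}{9}.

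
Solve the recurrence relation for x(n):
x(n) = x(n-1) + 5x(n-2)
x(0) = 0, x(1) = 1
Characteristic equation: x² - x - 5 = 0.
Discriminant Δ = (1)² + 4·(5) = 21.
Roots r₁,₂ = (1 ± √21)/2, so r₁ = \frac{1}{2} + \frac{\sqrt{21}}{2}, r₂ = \frac{1}{2} - \frac{\sqrt{21}}{2}.
General solution: x(n) = A·r₁^n + B·r₂^n.
From the initial conditions, A + B = 0 and r₁A + r₂B = 1.
Since r₁ - r₂ = √21: A = (1 - (0)r₂)/√21 = \frac{\sqrt{21}}{21}, and B = 0 - A = - \frac{\sqrt{21}}{21}.
So x(n) = \left(\frac{\sqrt{21}}{21}\right)\left(\frac{1}{2} + \frac{\sqrt{21}}{2}\right)^n + \left(- \frac{\sqrt{21}}{21}\right)\left(\frac{1}{2} - \frac{\sqrt{21}}{2}\right)^n.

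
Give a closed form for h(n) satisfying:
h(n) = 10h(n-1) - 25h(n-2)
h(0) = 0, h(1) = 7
Characteristic equation: x² - 10x + 25 = 0, which is (x - (5))².
Repeated root r = 5.
General solution: h(n) = (A + Bn)·(5)^n.
From h(0) = 0: A = 0.
From h(1) = 7: (A + B)·(5) = 7 ⇒ B = \frac{7}{5}.
So h(n) = \left(\frac{7 n}{5}\right) \cdot (5)^n.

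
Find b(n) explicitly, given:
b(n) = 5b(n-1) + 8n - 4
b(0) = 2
First-order linear with linear forcing.
Homogeneous solution: b_h(n) = A·(5)^n.
Try particular b_p(n) = pn + q. Substituting:
  pn + q = 5(p(n-1) + q) + 8n - 4.
Matching the n-coefficient: p = 5p + 8 ⇒ p = -2.
Matching constants: q = -5p + 5q - 4 ⇒ q = - \frac{3}{2}.
General: b(n) = A·(5)^n - 2 n - \frac{3}{2}.
Apply b(0) = 2: A - \frac{3}{2} = 2 ⇒ A = \frac{7}{2}.
So b(n) = \frac{7 \cdot 5^{n}}{2} - 2 n - \frac{3}{2}.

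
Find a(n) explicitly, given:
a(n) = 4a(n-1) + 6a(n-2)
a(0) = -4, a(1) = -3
Characteristic equation: x² - 4x - 6 = 0.
Discriminant Δ = (4)² + 4·(6) = 40.
Roots r₁,₂ = (4 ± √40)/2, so r₁ = 2 + \sqrt{10}, r₂ = 2 - \sqrt{10}.
General solution: a(n) = A·r₁^n + B·r₂^n.
From the initial conditions, A + B = -4 and r₁A + r₂B = -3.
Since r₁ - r₂ = √40: A = (-3 - (-4)r₂)/√40 = -2 + \frac{\sqrt{10}}{4}, and B = -4 - A = -2 - \frac{\sqrt{10}}{4}.
So a(n) = \left(-2 + \frac{\sqrt{10}}{4}\right)\left(2 + \sqrt{10}\right)^n + \left(-2 - \frac{\sqrt{10}}{4}\right)\left(2 - \sqrt{10}\right)^n.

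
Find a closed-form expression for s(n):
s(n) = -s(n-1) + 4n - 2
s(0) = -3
First-order linear with linear forcing.
Homogeneous solution: s_h(n) = A·(-1)^n.
Try particular s_p(n) = pn + q. Substituting:
  pn + q = -(p(n-1) + q) + 4n - 2.
Matching the n-coefficient: p = -p + 4 ⇒ p = 2.
Matching constants: q = p - q - 2 ⇒ q = 0.
General: s(n) = A·(-1)^n + 2 n + 0.
Apply s(0) = -3: A + 0 = -3 ⇒ A = -3.
So s(n) = - 3 \left(-1\right)^{n} + 2 n.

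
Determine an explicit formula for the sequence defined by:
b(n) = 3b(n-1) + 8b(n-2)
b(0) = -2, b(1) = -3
Characteristic equation: x² - 3x - 8 = 0.
Discriminant Δ = (3)² + 4·(8) = 41.
Roots r₁,₂ = (3 ± √41)/2, so r₁ = \frac{3}{2} + \frac{\sqrt{41}}{2}, r₂ = \frac{3}{2} - \frac{\sqrt{41}}{2}.
General solution: b(n) = A·r₁^n + B·r₂^n.
From the initial conditions, A + B = -2 and r₁A + r₂B = -3.
Since r₁ - r₂ = √41: A = (-3 - (-2)r₂)/√41 = -1, and B = -2 - A = -1.
So b(n) = \left(-1\right)\left(\frac{3}{2} + \frac{\sqrt{41}}{2}\right)^n + \left(-1\right)\left(\frac{3}{2} - \frac{\sqrt{41}}{2}\right)^n.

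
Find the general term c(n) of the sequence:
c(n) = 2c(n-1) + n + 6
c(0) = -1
First-order linear with linear forcing.
Homogeneous solution: c_h(n) = A·(2)^n.
Try particular c_p(n) = pn + q. Substituting:
  pn + q = 2(p(n-1) + q) + n + 6.
Matching the n-coefficient: p = 2p + 1 ⇒ p = -1.
Matching constants: q = -2p + 2q + 6 ⇒ q = -8.
General: c(n) = A·(2)^n - n - 8.
Apply c(0) = -1: A - 8 = -1 ⇒ A = 7.
So c(n) = 7 \cdot 2^{n} - n - 8.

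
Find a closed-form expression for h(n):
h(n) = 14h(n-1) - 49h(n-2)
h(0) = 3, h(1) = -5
Characteristic equation: x² - 14x + 49 = 0, which is (x - (7))².
Repeated root r = 7.
General solution: h(n) = (A + Bn)·(7)^n.
From h(0) = 3: A = 3.
From h(1) = -5: (A + B)·(7) = -5 ⇒ B = - \frac{26}{7}.
So h(n) = \left(3 - \frac{26 n}{7}\right) \cdot (7)^n.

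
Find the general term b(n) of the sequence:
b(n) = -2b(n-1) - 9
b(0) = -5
First-order linear non-homogeneous.
Homogeneous solution: b_h(n) = A·(-2)^n.
Try constant particular solution b_p = K: K = -2K - 9 ⇒ K = -3.
General: b(n) = A·(-2)^n - 3.
Apply b(0) = -5: A - 3 = -5 ⇒ A = -2.
So b(n) = - 2 \left(-2\right)^{n} - 3.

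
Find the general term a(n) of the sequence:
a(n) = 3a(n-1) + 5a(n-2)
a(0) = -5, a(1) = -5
Characteristic equation: x² - 3x - 5 = 0.
Discriminant Δ = (3)² + 4·(5) = 29.
Roots r₁,₂ = (3 ± √29)/2, so r₁ = \frac{3}{2} + \frac{\sqrt{29}}{2}, r₂ = \frac{3}{2} - \frac{\sqrt{29}}{2}.
General solution: a(n) = A·r₁^n + B·r₂^n.
From the initial conditions, A + B = -5 and r₁A + r₂B = -5.
Since r₁ - r₂ = √29: A = (-5 - (-5)r₂)/√29 = - \frac{5}{2} + \frac{5 \sqrt{29}}{58}, and B = -5 - A = - \frac{5}{2} - \frac{5 \sqrt{29}}{58}.
So a(n) = \left(- \frac{5}{2} + \frac{5 \sqrt{29}}{58}\right)\left(\frac{3}{2} + \frac{\sqrt{29}}{2}\right)^n + \left(- \frac{5}{2} - \frac{5 \sqrt{29}}{58}\right)\left(\frac{3}{2} - \frac{\sqrt{29}}{2}\right)^n.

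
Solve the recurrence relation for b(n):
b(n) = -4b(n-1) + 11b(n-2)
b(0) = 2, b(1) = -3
Characteristic equation: x² + 4x - 11 = 0.
Discriminant Δ = (-4)² + 4·(11) = 60.
Roots r₁,₂ = (-4 ± √60)/2, so r₁ = -2 + \sqrt{15}, r₂ = - \sqrt{15} - 2.
General solution: b(n) = A·r₁^n + B·r₂^n.
From the initial conditions, A + B = 2 and r₁A + r₂B = -3.
Since r₁ - r₂ = √60: A = (-3 - (2)r₂)/√60 = \frac{\sqrt{15}}{30} + 1, and B = 2 - A = 1 - \frac{\sqrt{15}}{30}.
So b(n) = \left(\frac{\sqrt{15}}{30} + 1\right)\left(-2 + \sqrt{15}\right)^n + \left(1 - \frac{\sqrt{15}}{30}\right)\left(- \sqrt{15} - 2\right)^n.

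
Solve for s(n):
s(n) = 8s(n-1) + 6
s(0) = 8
First-order linear non-homogeneous.
Homogeneous solution: s_h(n) = A·(8)^n.
Try constant particular solution s_p = K: K = 8K + 6 ⇒ K = - \frac{6}{7}.
General: s(n) = A·(8)^n - \frac{6}{7}.
Apply s(0) = 8: A - \frac{6}{7} = 8 ⇒ A = \frac{62}{7}.
So s(n) = \frac{62 \cdot 8^{n}}{7} - \frac{6}{7}.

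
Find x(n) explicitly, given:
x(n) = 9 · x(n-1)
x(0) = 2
Pure geometric recurrence with ratio 9.
By induction x(n) = x(0) · (9)^n = 2 \cdot 9^{n}.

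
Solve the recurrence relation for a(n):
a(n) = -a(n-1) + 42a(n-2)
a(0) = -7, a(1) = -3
Characteristic equation: x² + x - 42 = 0, which factors as (x - (6))(x - (-7)) = 0.
Roots r₁ = 6, r₂ = -7 (distinct).
General solution: a(n) = A·(6)^n + B·(-7)^n.
From a(0) = -7: A + B = -7.
From a(1) = -3: 6A - 7B = -3.
Solving: A = -4, B = -3.
So a(n) = - 3 \left(-7\right)^{n} - 4 \cdot 6^{n}.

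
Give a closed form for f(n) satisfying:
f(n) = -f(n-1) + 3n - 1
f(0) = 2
First-order linear with linear forcing.
Homogeneous solution: f_h(n) = A·(-1)^n.
Try particular f_p(n) = pn + q. Substituting:
  pn + q = -(p(n-1) + q) + 3n - 1.
Matching the n-coefficient: p = -p + 3 ⇒ p = \frac{3}{2}.
Matching constants: q = p - q - 1 ⇒ q = \frac{1}{4}.
General: f(n) = A·(-1)^n + \frac{3 n}{2} + \frac{1}{4}.
Apply f(0) = 2: A + \frac{1}{4} = 2 ⇒ A = \frac{7}{4}.
So f(n) = \frac{7 \left(-1\right)^{n}}{4} + \frac{3 n}{2} + \frac{1}{4}.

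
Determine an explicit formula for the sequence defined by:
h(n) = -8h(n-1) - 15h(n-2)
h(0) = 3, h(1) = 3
Characteristic equation: x² + 8x + 15 = 0, which factors as (x - (-5))(x - (-3)) = 0.
Roots r₁ = -5, r₂ = -3 (distinct).
General solution: h(n) = A·(-5)^n + B·(-3)^n.
From h(0) = 3: A + B = 3.
From h(1) = 3: -5A - 3B = 3.
Solving: A = -6, B = 9.
So h(n) = 9 \left(-3\right)^{n} - 6 \left(-5\right)^{n}.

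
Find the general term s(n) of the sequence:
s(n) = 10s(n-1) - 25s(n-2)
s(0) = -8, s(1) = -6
Characteristic equation: x² - 10x + 25 = 0, which is (x - (5))².
Repeated root r = 5.
General solution: s(n) = (A + Bn)·(5)^n.
From s(0) = -8: A = -8.
From s(1) = -6: (A + B)·(5) = -6 ⇒ B = \frac{34}{5}.
So s(n) = \left(\frac{34 n}{5} - 8\right) \cdot (5)^n.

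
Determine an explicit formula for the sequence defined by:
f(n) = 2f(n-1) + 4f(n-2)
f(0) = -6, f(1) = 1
Characteristic equation: x² - 2x - 4 = 0.
Discriminant Δ = (2)² + 4·(4) = 20.
Roots r₁,₂ = (2 ± √20)/2, so r₁ = 1 + \sqrt{5}, r₂ = 1 - \sqrt{5}.
General solution: f(n) = A·r₁^n + B·r₂^n.
From the initial conditions, A + B = -6 and r₁A + r₂B = 1.
Since r₁ - r₂ = √20: A = (1 - (-6)r₂)/√20 = -3 + \frac{7 \sqrt{5}}{10}, and B = -6 - A = -3 - \frac{7 \sqrt{5}}{10}.
So f(n) = \left(-3 + \frac{7 \sqrt{5}}{10}\right)\left(1 + \sqrt{5}\right)^n + \left(-3 - \frac{7 \sqrt{5}}{10}\right)\left(1 - \sqrt{5}\right)^n.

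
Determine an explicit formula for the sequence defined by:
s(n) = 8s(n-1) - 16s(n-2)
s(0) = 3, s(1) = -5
Characteristic equation: x² - 8x + 16 = 0, which is (x - (4))².
Repeated root r = 4.
General solution: s(n) = (A + Bn)·(4)^n.
From s(0) = 3: A = 3.
From s(1) = -5: (A + B)·(4) = -5 ⇒ B = - \frac{17}{4}.
So s(n) = \left(3 - \frac{17 n}{4}\right) \cdot (4)^n.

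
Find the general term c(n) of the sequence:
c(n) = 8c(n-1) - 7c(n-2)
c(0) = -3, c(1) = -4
Characteristic equation: x² - 8x + 7 = 0, which factors as (x - (7))(x - (1)) = 0.
Roots r₁ = 7, r₂ = 1 (distinct).
General solution: c(n) = A·(7)^n + B·(1)^n.
From c(0) = -3: A + B = -3.
From c(1) = -4: 7A + B = -4.
Solving: A = - \frac{1}{6}, B = - \frac{17}{6}.
So c(n) = - \frac{7^{n}}{6} - \frac{17}{6}.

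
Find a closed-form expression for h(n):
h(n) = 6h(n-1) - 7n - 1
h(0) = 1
First-order linear with linear forcing.
Homogeneous solution: h_h(n) = A·(6)^n.
Try particular h_p(n) = pn + q. Substituting:
  pn + q = 6(p(n-1) + q) - 7n - 1.
Matching the n-coefficient: p = 6p - 7 ⇒ p = \frac{7}{5}.
Matching constants: q = -6p + 6q - 1 ⇒ q = \frac{47}{25}.
General: h(n) = A·(6)^n + \frac{7 n}{5} + \frac{47}{25}.
Apply h(0) = 1: A + \frac{47}{25} = 1 ⇒ A = - \frac{22}{25}.
So h(n) = - \frac{22 \cdot 6^{n}}{25} + \frac{7 n}{5} + \frac{47}{25}.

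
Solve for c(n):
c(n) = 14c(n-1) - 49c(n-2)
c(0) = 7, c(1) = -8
Characteristic equation: x² - 14x + 49 = 0, which is (x - (7))².
Repeated root r = 7.
General solution: c(n) = (A + Bn)·(7)^n.
From c(0) = 7: A = 7.
From c(1) = -8: (A + B)·(7) = -8 ⇒ B = - \frac{57}{7}.
So c(n) = \left(7 - \frac{57 n}{7}\right) \cdot (7)^n.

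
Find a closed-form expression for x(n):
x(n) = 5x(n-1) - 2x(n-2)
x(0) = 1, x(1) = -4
Characteristic equation: x² - 5x + 2 = 0.
Discriminant Δ = (5)² + 4·(-2) = 17.
Roots r₁,₂ = (5 ± √17)/2, so r₁ = \frac{\sqrt{17}}{2} + \frac{5}{2}, r₂ = \frac{5}{2} - \frac{\sqrt{17}}{2}.
General solution: x(n) = A·r₁^n + B·r₂^n.
From the initial conditions, A + B = 1 and r₁A + r₂B = -4.
Since r₁ - r₂ = √17: A = (-4 - (1)r₂)/√17 = \frac{1}{2} - \frac{13 \sqrt{17}}{34}, and B = 1 - A = \frac{1}{2} + \frac{13 \sqrt{17}}{34}.
So x(n) = \left(\frac{1}{2} - \frac{13 \sqrt{17}}{34}\right)\left(\frac{\sqrt{17}}{2} + \frac{5}{2}\right)^n + \left(\frac{1}{2} + \frac{13 \sqrt{17}}{34}\right)\left(\frac{5}{2} - \frac{\sqrt{17}}{2}\right)^n.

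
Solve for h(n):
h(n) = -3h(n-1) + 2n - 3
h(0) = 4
First-order linear with linear forcing.
Homogeneous solution: h_h(n) = A·(-3)^n.
Try particular h_p(n) = pn + q. Substituting:
  pn + q = -3(p(n-1) + q) + 2n - 3.
Matching the n-coefficient: p = -3p + 2 ⇒ p = \frac{1}{2}.
Matching constants: q = 3p - 3q - 3 ⇒ q = - \frac{3}{8}.
General: h(n) = A·(-3)^n + \frac{n}{2} - \frac{3}{8}.
Apply h(0) = 4: A - \frac{3}{8} = 4 ⇒ A = \frac{35}{8}.
So h(n) = \frac{35 \left(-3\right)^{n}}{8} + \frac{n}{2} - \frac{3}{8}.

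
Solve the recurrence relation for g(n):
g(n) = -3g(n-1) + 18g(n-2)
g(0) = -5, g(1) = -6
Characteristic equation: x² + 3x - 18 = 0, which factors as (x - (-6))(x - (3)) = 0.
Roots r₁ = -6, r₂ = 3 (distinct).
General solution: g(n) = A·(-6)^n + B·(3)^n.
From g(0) = -5: A + B = -5.
From g(1) = -6: -6A + 3B = -6.
Solving: A = -1, B = -4.
So g(n) = - \left(-6\right)^{n} - 4 \cdot 3^{n}.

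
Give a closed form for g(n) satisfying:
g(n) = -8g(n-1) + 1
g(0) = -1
First-order linear non-homogeneous.
Homogeneous solution: g_h(n) = A·(-8)^n.
Try constant particular solution g_p = K: K = -8K + 1 ⇒ K = \frac{1}{9}.
General: g(n) = A·(-8)^n + \frac{1}{9}.
Apply g(0) = -1: A + \frac{1}{9} = -1 ⇒ A = - \frac{10}{9}.
So g(n) = \frac{1}{9} - \frac{10 \left(-8\right)^{n}}{9}.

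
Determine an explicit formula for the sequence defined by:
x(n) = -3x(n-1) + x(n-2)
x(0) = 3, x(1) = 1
Characteristic equation: x² + 3x - 1 = 0.
Discriminant Δ = (-3)² + 4·(1) = 13.
Roots r₁,₂ = (-3 ± √13)/2, so r₁ = - \frac{3}{2} + \frac{\sqrt{13}}{2}, r₂ = - \frac{\sqrt{13}}{2} - \frac{3}{2}.
General solution: x(n) = A·r₁^n + B·r₂^n.
From the initial conditions, A + B = 3 and r₁A + r₂B = 1.
Since r₁ - r₂ = √13: A = (1 - (3)r₂)/√13 = \frac{3}{2} + \frac{11 \sqrt{13}}{26}, and B = 3 - A = \frac{3}{2} - \frac{11 \sqrt{13}}{26}.
So x(n) = \left(\frac{3}{2} + \frac{11 \sqrt{13}}{26}\right)\left(- \frac{3}{2} + \frac{\sqrt{13}}{2}\right)^n + \left(\frac{3}{2} - \frac{11 \sqrt{13}}{26}\right)\left(- \frac{\sqrt{13}}{2} - \frac{3}{2}\right)^n.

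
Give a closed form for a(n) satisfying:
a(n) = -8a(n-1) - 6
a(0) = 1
First-order linear non-homogeneous.
Homogeneous solution: a_h(n) = A·(-8)^n.
Try constant particular solution a_p = K: K = -8K - 6 ⇒ K = - \frac{2}{3}.
General: a(n) = A·(-8)^n - \frac{2}{3}.
Apply a(0) = 1: A - \frac{2}{3} = 1 ⇒ A = \frac{5}{3}.
So a(n) = \frac{5 \left(-8\right)^{n}}{3} - \frac{2}{3}.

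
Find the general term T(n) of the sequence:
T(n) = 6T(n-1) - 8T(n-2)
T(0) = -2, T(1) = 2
Characteristic equation: x² - 6x + 8 = 0, which factors as (x - (2))(x - (4)) = 0.
Roots r₁ = 2, r₂ = 4 (distinct).
General solution: T(n) = A·(2)^n + B·(4)^n.
From T(0) = -2: A + B = -2.
From T(1) = 2: 2A + 4B = 2.
Solving: A = -5, B = 3.
So T(n) = - 5 \cdot 2^{n} + 3 \cdot 4^{n}.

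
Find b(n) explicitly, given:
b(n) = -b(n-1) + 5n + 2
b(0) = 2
First-order linear with linear forcing.
Homogeneous solution: b_h(n) = A·(-1)^n.
Try particular b_p(n) = pn + q. Substituting:
  pn + q = -(p(n-1) + q) + 5n + 2.
Matching the n-coefficient: p = -p + 5 ⇒ p = \frac{5}{2}.
Matching constants: q = p - q + 2 ⇒ q = \frac{9}{4}.
General: b(n) = A·(-1)^n + \frac{5 n}{2} + \frac{9}{4}.
Apply b(0) = 2: A + \frac{9}{4} = 2 ⇒ A = - \frac{1}{4}.
So b(n) = - \frac{\left(-1\right)^{n}}{4} + \frac{5 n}{2} + \frac{9}{4}.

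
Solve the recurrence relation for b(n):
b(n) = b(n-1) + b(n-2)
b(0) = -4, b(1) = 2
Characteristic equation: x² - x - 1 = 0.
Discriminant Δ = (1)² + 4·(1) = 5.
Roots r₁,₂ = (1 ± √5)/2, so r₁ = \frac{1}{2} + \frac{\sqrt{5}}{2}, r₂ = \frac{1}{2} - \frac{\sqrt{5}}{2}.
General solution: b(n) = A·r₁^n + B·r₂^n.
From the initial conditions, A + B = -4 and r₁A + r₂B = 2.
Since r₁ - r₂ = √5: A = (2 - (-4)r₂)/√5 = -2 + \frac{4 \sqrt{5}}{5}, and B = -4 - A = -2 - \frac{4 \sqrt{5}}{5}.
So b(n) = \left(-2 + \frac{4 \sqrt{5}}{5}\right)\left(\frac{1}{2} + \frac{\sqrt{5}}{2}\right)^n + \left(-2 - \frac{4 \sqrt{5}}{5}\right)\left(\frac{1}{2} - \frac{\sqrt{5}}{2}\right)^n.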